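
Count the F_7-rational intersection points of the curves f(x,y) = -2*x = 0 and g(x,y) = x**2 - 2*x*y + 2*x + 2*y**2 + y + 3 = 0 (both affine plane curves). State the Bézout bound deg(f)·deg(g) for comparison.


Common zeros: ∅; count = 0; Bézout bound = 2.

deg(f) = 1, deg(g) = 2, so Bézout bound = 2.
Scan x ∈ F_7. For each x, list the y ∈ F_7 with f(x, y) ≡ 0 and those with g(x, y) ≡ 0 (mod 7); the common zeros in that column are the intersection.
  x = 0: f ≡ 0 at y ∈ {0, 1, 2, 3, 4, 5, 6}; g ≡ 0 at y ∈ ∅; common: ∅.
  x = 1: f ≡ 0 at y ∈ ∅; g ≡ 0 at y ∈ {1, 3}; common: ∅.
  x = 2: f ≡ 0 at y ∈ ∅; g ≡ 0 at y ∈ ∅; common: ∅.
  x = 3: f ≡ 0 at y ∈ ∅; g ≡ 0 at y ∈ {3}; common: ∅.
  x = 4: f ≡ 0 at y ∈ ∅; g ≡ 0 at y ∈ {2, 5}; common: ∅.
  x = 5: f ≡ 0 at y ∈ ∅; g ≡ 0 at y ∈ {2, 6}; common: ∅.
  x = 6: f ≡ 0 at y ∈ ∅; g ≡ 0 at y ∈ {1}; common: ∅.
Collecting: common zeros = ∅, so the count is 0.
Comparison with the Bézout bound: 0 ≤ 2 = deg(f)·deg(g), as expected for curves with no common component (the affine F_7-count falls short of the bound because intersections may lie at infinity, over extension fields, or carry multiplicity).


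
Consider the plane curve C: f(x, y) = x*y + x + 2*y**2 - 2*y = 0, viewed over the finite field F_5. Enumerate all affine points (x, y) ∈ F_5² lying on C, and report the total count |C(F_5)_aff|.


Affine F_5-points: {(0, 0), (0, 1), (2, 2), (2, 3)}; count = 4.

For each of the 25 pairs (x, y) ∈ F_5², evaluate f(x, y) mod 5. Record the zeros.
  x = 0: [0↦0, 1↦0, 2↦4, 3↦2, 4↦4]  zeros at y ∈ {0, 1}
  x = 1: [0↦1, 1↦2, 2↦2, 3↦1, 4↦4]  zeros at y ∈ ∅
  x = 2: [0↦2, 1↦4, 2↦0, 3↦0, 4↦4]  zeros at y ∈ {2, 3}
  x = 3: [0↦3, 1↦1, 2↦3, 3↦4, 4↦4]  zeros at y ∈ ∅
  x = 4: [0↦4, 1↦3, 2↦1, 3↦3, 4↦4]  zeros at y ∈ ∅
Collecting zeros: affine points = {(0, 0), (0, 1), (2, 2), (2, 3)}.
Total count |C(F_5)_aff| = 4.


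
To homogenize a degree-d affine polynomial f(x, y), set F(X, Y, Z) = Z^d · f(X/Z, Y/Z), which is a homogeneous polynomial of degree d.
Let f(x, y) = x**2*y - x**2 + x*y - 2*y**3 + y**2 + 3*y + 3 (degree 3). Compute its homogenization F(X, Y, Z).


F(X, Y, Z) = X**2*Y - X**2*Z + X*Y*Z - 2*Y**3 + Y**2*Z + 3*Y*Z**2 + 3*Z**3

deg(f) = 3.
Substitute x = X/Z, y = Y/Z into f, then multiply by Z^3.
  monomial 1·x^2·y^1 ↦ 1·X^2·Y^1·Z^0.
  monomial -1·x^2·y^0 ↦ -1·X^2·Y^0·Z^1.
  monomial 1·x^1·y^1 ↦ 1·X^1·Y^1·Z^1.
  monomial -2·x^0·y^3 ↦ -2·X^0·Y^3·Z^0.
  monomial 1·x^0·y^2 ↦ 1·X^0·Y^2·Z^1.
  monomial 3·x^0·y^1 ↦ 3·X^0·Y^1·Z^2.
  monomial 3·x^0·y^0 ↦ 3·X^0·Y^0·Z^3.
Collecting: F(X, Y, Z) = X**2*Y - X**2*Z + X*Y*Z - 2*Y**3 + Y**2*Z + 3*Y*Z**2 + 3*Z**3.


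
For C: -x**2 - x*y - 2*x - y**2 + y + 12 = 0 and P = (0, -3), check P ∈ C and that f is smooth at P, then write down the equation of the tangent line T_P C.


Tangent line at P: x + 7*y + 21 = 0.

Step 1: f(0, -3) = 0, so P lies on C.
Step 2: partial derivatives
  f_x(x, y) = -2*x - y - 2, f_y(x, y) = -x - 2*y + 1.
  f_x(P) = 1, f_y(P) = 7 (gradient nonzero, so P is smooth).
Step 3: tangent line at P: 1·(x − 0) + 7·(y − -3) = 0.
Expanding: x + 7*y + 21 = 0.


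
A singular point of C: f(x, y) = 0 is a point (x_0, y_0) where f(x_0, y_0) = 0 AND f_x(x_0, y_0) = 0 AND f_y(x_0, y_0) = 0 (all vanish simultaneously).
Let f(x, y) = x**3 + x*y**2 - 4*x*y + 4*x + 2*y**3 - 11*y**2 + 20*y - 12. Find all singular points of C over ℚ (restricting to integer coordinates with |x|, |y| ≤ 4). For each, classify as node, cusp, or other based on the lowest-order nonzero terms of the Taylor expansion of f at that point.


Singular points: {(0, 2)}; classification: cusp.

Compute partial derivatives:
  f_x = 3*x**2 + y**2 - 4*y + 4.
  f_y = 2*x*y - 4*x + 6*y**2 - 22*y + 20.
Scan x_0 ∈ {−4, ..., 4}. For each x_0, f_y(x_0, y) is a polynomial in y; find its integer roots y ∈ {−4, ..., 4}, then test f_x and f at those candidates.
  x = -4: f_y(-4, y) = 6*y**2 - 30*y + 36; vanishes at y ∈ {2, 3}. (-4, 2): f_x = 48 ≠ 0; (-4, 3): f_x = 49 ≠ 0.
  x = -3: f_y(-3, y) = 6*y**2 - 28*y + 32; vanishes at y ∈ {2}. (-3, 2): f_x = 27 ≠ 0.
  x = -2: f_y(-2, y) = 6*y**2 - 26*y + 28; vanishes at y ∈ {2}. (-2, 2): f_x = 12 ≠ 0.
  x = -1: f_y(-1, y) = 6*y**2 - 24*y + 24; vanishes at y ∈ {2}. (-1, 2): f_x = 3 ≠ 0.
  x = 0: f_y(0, y) = 6*y**2 - 22*y + 20; vanishes at y ∈ {2}. (0, 2): f_x = 0, f = 0 — SINGULAR.
  x = 1: f_y(1, y) = 6*y**2 - 20*y + 16; vanishes at y ∈ {2}. (1, 2): f_x = 3 ≠ 0.
  x = 2: f_y(2, y) = 6*y**2 - 18*y + 12; vanishes at y ∈ {1, 2}. (2, 1): f_x = 13 ≠ 0; (2, 2): f_x = 12 ≠ 0.
  x = 3: f_y(3, y) = 6*y**2 - 16*y + 8; vanishes at y ∈ {2}. (3, 2): f_x = 27 ≠ 0.
  x = 4: f_y(4, y) = 6*y**2 - 14*y + 4; vanishes at y ∈ {2}. (4, 2): f_x = 48 ≠ 0.
Only singular point on the grid: (0, 2).
Classify: substitute x = 0 + u, y = 2 + v and expand: f = u**3 + u*v**2 + 2*v**3 + v**2.
No constant or linear terms (consistent with a singular point). Quadratic part: v**2. Cubic part: u**3 + u*v**2 + 2*v**3.
The quadratic part v**2 is a perfect square, so there is a single (double) tangent line v = 0, i.e. y = 2. Restricting the cubic part to that line (v = 0) leaves u**3 ≠ 0, so f is not divisible by v and the branch is v² ≈ -u**3 to lowest order — this is a cusp.
Classification: cusp.


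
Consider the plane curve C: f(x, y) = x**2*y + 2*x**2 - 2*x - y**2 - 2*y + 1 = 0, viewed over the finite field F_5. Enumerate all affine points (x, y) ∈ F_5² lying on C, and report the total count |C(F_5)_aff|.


Affine F_5-points: {(1, 2), (2, 0), (2, 2), (3, 3), (3, 4), (4, 0), (4, 4)}; count = 7.

For each of the 25 pairs (x, y) ∈ F_5², evaluate f(x, y) mod 5. Record the zeros.
  x = 0: [0↦1, 1↦3, 2↦3, 3↦1, 4↦2]  zeros at y ∈ ∅
  x = 1: [0↦1, 1↦4, 2↦0, 3↦4, 4↦1]  zeros at y ∈ {2}
  x = 2: [0↦0, 1↦1, 2↦0, 3↦2, 4↦2]  zeros at y ∈ {0, 2}
  x = 3: [0↦3, 1↦4, 2↦3, 3↦0, 4↦0]  zeros at y ∈ {3, 4}
  x = 4: [0↦0, 1↦3, 2↦4, 3↦3, 4↦0]  zeros at y ∈ {0, 4}
Collecting zeros: affine points = {(1, 2), (2, 0), (2, 2), (3, 3), (3, 4), (4, 0), (4, 4)}.
Total count |C(F_5)_aff| = 7.


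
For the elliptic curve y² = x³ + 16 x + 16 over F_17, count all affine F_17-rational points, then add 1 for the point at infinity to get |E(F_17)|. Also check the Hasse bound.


Affine points = {(0, 4), (0, 13), (1, 4), (1, 13), (4, 5), (4, 12), (5, 0), (12, 7), (12, 10), (14, 3), (14, 14), (16, 4), (16, 13)}; affine count = 13; |E(F_17)| = 14.

Discriminant check: Δ ∝ 4a³ + 27b² = 4·16³ + 27·16² = 4·4096 + 27·256 ≡ 6 (mod 17). Nonzero ⇒ E is nonsingular.
For each x ∈ F_17, compute rhs = x³ + 16·x + 16 mod 17, then count y ∈ F_17 with y² ≡ rhs.
  x = 0: rhs = 16, matching y values: 4, 13 (2 points).
  x = 1: rhs = 16, matching y values: 4, 13 (2 points).
  x = 2: rhs = 5, matching y values: none (0 points).
  x = 3: rhs = 6, matching y values: none (0 points).
  x = 4: rhs = 8, matching y values: 5, 12 (2 points).
  x = 5: rhs = 0, matching y values: 0 (1 points).
  x = 6: rhs = 5, matching y values: none (0 points).
  x = 7: rhs = 12, matching y values: none (0 points).
  x = 8: rhs = 10, matching y values: none (0 points).
  x = 9: rhs = 5, matching y values: none (0 points).
  x = 10: rhs = 3, matching y values: none (0 points).
  x = 11: rhs = 10, matching y values: none (0 points).
  x = 12: rhs = 15, matching y values: 7, 10 (2 points).
  x = 13: rhs = 7, matching y values: none (0 points).
  x = 14: rhs = 9, matching y values: 3, 14 (2 points).
  x = 15: rhs = 10, matching y values: none (0 points).
  x = 16: rhs = 16, matching y values: 4, 13 (2 points).
Total affine count: 13.
Full point count |E(F_17)| = 13 + 1 = 14.
Hasse bound: |14 − (17+1)| = |-4| = 4 ≤ 2√17 ≈ 8.2462 ✓.


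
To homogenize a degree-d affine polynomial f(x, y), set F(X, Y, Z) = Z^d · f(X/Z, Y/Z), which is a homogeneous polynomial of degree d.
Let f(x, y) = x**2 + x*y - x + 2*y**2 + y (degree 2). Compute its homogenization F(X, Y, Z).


F(X, Y, Z) = X**2 + X*Y - X*Z + 2*Y**2 + Y*Z

deg(f) = 2.
Substitute x = X/Z, y = Y/Z into f, then multiply by Z^2.
  monomial 1·x^2·y^0 ↦ 1·X^2·Y^0·Z^0.
  monomial 1·x^1·y^1 ↦ 1·X^1·Y^1·Z^0.
  monomial -1·x^1·y^0 ↦ -1·X^1·Y^0·Z^1.
  monomial 2·x^0·y^2 ↦ 2·X^0·Y^2·Z^0.
  monomial 1·x^0·y^1 ↦ 1·X^0·Y^1·Z^1.
Collecting: F(X, Y, Z) = X**2 + X*Y - X*Z + 2*Y**2 + Y*Z.


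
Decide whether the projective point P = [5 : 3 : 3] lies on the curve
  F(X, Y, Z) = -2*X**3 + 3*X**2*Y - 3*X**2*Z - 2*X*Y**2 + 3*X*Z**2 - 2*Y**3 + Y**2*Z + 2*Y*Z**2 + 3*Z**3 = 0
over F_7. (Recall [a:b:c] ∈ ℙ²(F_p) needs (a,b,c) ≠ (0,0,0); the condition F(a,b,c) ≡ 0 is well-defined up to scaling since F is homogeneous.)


F(5,3,3) ≡ 1 (mod 7); P is NOT on the curve.

Evaluate F(5, 3, 3) term-by-term (mod 7).
  -2*X**3 ↦ -2·125·1·1 = -250
  3*X**2*Y ↦ 3·25·3·1 = 225
  -3*X**2*Z ↦ -3·25·1·3 = -225
  -2*X*Y**2 ↦ -2·5·9·1 = -90
  3*X*Z**2 ↦ 3·5·1·9 = 135
  -2*Y**3 ↦ -2·1·27·1 = -54
  Y**2*Z ↦ 1·1·9·3 = 27
  2*Y*Z**2 ↦ 2·1·3·9 = 54
  3*Z**3 ↦ 3·1·1·27 = 81
Sum: F(5, 3, 3) = (-250) + (225) + (-225) + (-90) + (135) + (-54) + (27) + (54) + (81) = -97.
Reducing mod 7: -97 ≡ 1 (mod 7).
Since F(a, b, c) ≡ 1 ≠ 0 (mod 7), P does NOT lie on the curve.


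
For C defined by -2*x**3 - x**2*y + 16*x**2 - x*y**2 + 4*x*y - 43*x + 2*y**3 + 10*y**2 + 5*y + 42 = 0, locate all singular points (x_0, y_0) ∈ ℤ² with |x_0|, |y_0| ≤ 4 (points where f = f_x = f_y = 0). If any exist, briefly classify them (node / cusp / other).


Singular points: {(3, -1)}; classification: node.

Compute partial derivatives:
  f_x = -6*x**2 - 2*x*y + 32*x - y**2 + 4*y - 43.
  f_y = -x**2 - 2*x*y + 4*x + 6*y**2 + 20*y + 5.
Scan x_0 ∈ {−4, ..., 4}. For each x_0, f_y(x_0, y) is a polynomial in y; find its integer roots y ∈ {−4, ..., 4}, then test f_x and f at those candidates.
  x = -4: f_y(-4, y) = 6*y**2 + 28*y - 27; no integer root y with |y| ≤ 4.
  x = -3: f_y(-3, y) = 6*y**2 + 26*y - 16; no integer root y with |y| ≤ 4.
  x = -2: f_y(-2, y) = 6*y**2 + 24*y - 7; no integer root y with |y| ≤ 4.
  x = -1: f_y(-1, y) = 6*y**2 + 22*y; vanishes at y ∈ {0}. (-1, 0): f_x = -81 ≠ 0.
  x = 0: f_y(0, y) = 6*y**2 + 20*y + 5; no integer root y with |y| ≤ 4.
  x = 1: f_y(1, y) = 6*y**2 + 18*y + 8; no integer root y with |y| ≤ 4.
  x = 2: f_y(2, y) = 6*y**2 + 16*y + 9; no integer root y with |y| ≤ 4.
  x = 3: f_y(3, y) = 6*y**2 + 14*y + 8; vanishes at y ∈ {-1}. (3, -1): f_x = 0, f = 0 — SINGULAR.
  x = 4: f_y(4, y) = 6*y**2 + 12*y + 5; no integer root y with |y| ≤ 4.
Only singular point on the grid: (3, -1).
Classify: substitute x = 3 + u, y = -1 + v and expand: f = -2*u**3 - u**2*v - u**2 - u*v**2 + 2*v**3 + v**2.
No constant or linear terms (consistent with a singular point). Quadratic part: -u**2 + v**2. Cubic part: -2*u**3 - u**2*v - u*v**2 + 2*v**3.
The quadratic part v**2 - u**2 = (v − u)(v + u) splits into two distinct linear factors, so there are two distinct tangent lines y − -1 = ±(x − 3) — this is a node (ordinary double point).
Classification: node.


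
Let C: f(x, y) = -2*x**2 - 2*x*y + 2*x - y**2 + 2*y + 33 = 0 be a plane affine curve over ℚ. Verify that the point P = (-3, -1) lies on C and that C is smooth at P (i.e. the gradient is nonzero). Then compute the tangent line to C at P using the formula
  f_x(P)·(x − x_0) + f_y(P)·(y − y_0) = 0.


Tangent line at P: 16*x + 10*y + 58 = 0.

Step 1: f(-3, -1) = 0, so P lies on C.
Step 2: partial derivatives
  f_x(x, y) = -4*x - 2*y + 2, f_y(x, y) = -2*x - 2*y + 2.
  f_x(P) = 16, f_y(P) = 10 (gradient nonzero, so P is smooth).
Step 3: tangent line at P: 16·(x − -3) + 10·(y − -1) = 0.
Expanding: 16*x + 10*y + 58 = 0.


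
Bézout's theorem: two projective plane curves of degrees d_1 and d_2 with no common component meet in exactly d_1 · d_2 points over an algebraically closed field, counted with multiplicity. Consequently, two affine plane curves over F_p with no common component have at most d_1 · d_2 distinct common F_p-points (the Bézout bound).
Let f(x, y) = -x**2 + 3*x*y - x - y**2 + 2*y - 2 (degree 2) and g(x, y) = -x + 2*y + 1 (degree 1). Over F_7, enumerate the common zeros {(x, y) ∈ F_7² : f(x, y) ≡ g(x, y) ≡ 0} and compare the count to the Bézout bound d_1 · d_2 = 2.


Common zeros: ∅; count = 0; Bézout bound = 2.

deg(f) = 2, deg(g) = 1, so Bézout bound = 2.
Scan x ∈ F_7. For each x, list the y ∈ F_7 with f(x, y) ≡ 0 and those with g(x, y) ≡ 0 (mod 7); the common zeros in that column are the intersection.
  x = 0: f ≡ 0 at y ∈ ∅; g ≡ 0 at y ∈ {3}; common: ∅.
  x = 1: f ≡ 0 at y ∈ {1, 4}; g ≡ 0 at y ∈ {0}; common: ∅.
  x = 2: f ≡ 0 at y ∈ {3, 5}; g ≡ 0 at y ∈ {4}; common: ∅.
  x = 3: f ≡ 0 at y ∈ {0, 4}; g ≡ 0 at y ∈ {1}; common: ∅.
  x = 4: f ≡ 0 at y ∈ ∅; g ≡ 0 at y ∈ {5}; common: ∅.
  x = 5: f ≡ 0 at y ∈ {5}; g ≡ 0 at y ∈ {2}; common: ∅.
  x = 6: f ≡ 0 at y ∈ {3}; g ≡ 0 at y ∈ {6}; common: ∅.
Collecting: common zeros = ∅, so the count is 0.
Comparison with the Bézout bound: 0 ≤ 2 = deg(f)·deg(g), as expected for curves with no common component (the affine F_7-count falls short of the bound because intersections may lie at infinity, over extension fields, or carry multiplicity).


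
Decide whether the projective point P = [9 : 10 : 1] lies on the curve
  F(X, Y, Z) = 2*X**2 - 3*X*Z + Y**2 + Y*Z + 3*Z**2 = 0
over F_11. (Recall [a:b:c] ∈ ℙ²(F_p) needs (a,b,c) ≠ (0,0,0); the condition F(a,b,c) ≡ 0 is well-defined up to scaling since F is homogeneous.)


F(9,10,1) ≡ 6 (mod 11); P is NOT on the curve.

Evaluate F(9, 10, 1) term-by-term (mod 11).
  2*X**2 ↦ 2·81·1·1 = 162
  -3*X*Z ↦ -3·9·1·1 = -27
  Y**2 ↦ 1·1·100·1 = 100
  Y*Z ↦ 1·1·10·1 = 10
  3*Z**2 ↦ 3·1·1·1 = 3
Sum: F(9, 10, 1) = (162) + (-27) + (100) + (10) + (3) = 248.
Reducing mod 11: 248 ≡ 6 (mod 11).
Since F(a, b, c) ≡ 6 ≠ 0 (mod 11), P does NOT lie on the curve.


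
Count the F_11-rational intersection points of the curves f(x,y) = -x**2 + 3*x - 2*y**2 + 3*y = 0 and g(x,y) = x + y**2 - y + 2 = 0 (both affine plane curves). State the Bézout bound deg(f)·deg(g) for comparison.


Common zeros: {(0, 7), (7, 10)}; count = 2; Bézout bound = 4.

deg(f) = 2, deg(g) = 2, so Bézout bound = 4.
Scan x ∈ F_11. For each x, list the y ∈ F_11 with f(x, y) ≡ 0 and those with g(x, y) ≡ 0 (mod 11); the common zeros in that column are the intersection.
  x = 0: f ≡ 0 at y ∈ {0, 7}; g ≡ 0 at y ∈ {5, 7}; common: {7}.
  x = 1: f ≡ 0 at y ∈ {2, 5}; g ≡ 0 at y ∈ {6}; common: ∅.
  x = 2: f ≡ 0 at y ∈ {2, 5}; g ≡ 0 at y ∈ ∅; common: ∅.
  x = 3: f ≡ 0 at y ∈ {0, 7}; g ≡ 0 at y ∈ {3, 9}; common: ∅.
  x = 4: f ≡ 0 at y ∈ ∅; g ≡ 0 at y ∈ ∅; common: ∅.
  x = 5: f ≡ 0 at y ∈ ∅; g ≡ 0 at y ∈ ∅; common: ∅.
  x = 6: f ≡ 0 at y ∈ ∅; g ≡ 0 at y ∈ ∅; common: ∅.
  x = 7: f ≡ 0 at y ∈ {8, 10}; g ≡ 0 at y ∈ {2, 10}; common: {10}.
  x = 8: f ≡ 0 at y ∈ ∅; g ≡ 0 at y ∈ {4, 8}; common: ∅.
  x = 9: f ≡ 0 at y ∈ ∅; g ≡ 0 at y ∈ {0, 1}; common: ∅.
  x = 10: f ≡ 0 at y ∈ ∅; g ≡ 0 at y ∈ ∅; common: ∅.
Collecting: common zeros = {(0, 7), (7, 10)}, so the count is 2.
Comparison with the Bézout bound: 2 ≤ 4 = deg(f)·deg(g), as expected for curves with no common component (the affine F_11-count falls short of the bound because intersections may lie at infinity, over extension fields, or carry multiplicity).


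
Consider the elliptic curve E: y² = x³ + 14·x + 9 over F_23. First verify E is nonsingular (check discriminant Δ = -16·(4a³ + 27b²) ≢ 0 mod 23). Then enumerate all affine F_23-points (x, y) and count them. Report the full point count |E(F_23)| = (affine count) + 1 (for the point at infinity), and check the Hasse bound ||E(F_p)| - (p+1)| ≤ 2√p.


Affine points = {(0, 3), (0, 20), (1, 1), (1, 22), (3, 3), (3, 20), (7, 6), (7, 17), (8, 9), (8, 14), (9, 6), (9, 17), (15, 11), (15, 12), (17, 10), (17, 13), (19, 2), (19, 21), (20, 3), (20, 20)}; affine count = 20; |E(F_23)| = 21.

Discriminant check: Δ ∝ 4a³ + 27b² = 4·14³ + 27·9² = 4·2744 + 27·81 ≡ 7 (mod 23). Nonzero ⇒ E is nonsingular.
For each x ∈ F_23, compute rhs = x³ + 14·x + 9 mod 23, then count y ∈ F_23 with y² ≡ rhs.
  x = 0: rhs = 9, matching y values: 3, 20 (2 points).
  x = 1: rhs = 1, matching y values: 1, 22 (2 points).
  x = 2: rhs = 22, matching y values: none (0 points).
  x = 3: rhs = 9, matching y values: 3, 20 (2 points).
  x = 4: rhs = 14, matching y values: none (0 points).
  x = 5: rhs = 20, matching y values: none (0 points).
  x = 6: rhs = 10, matching y values: none (0 points).
  x = 7: rhs = 13, matching y values: 6, 17 (2 points).
  x = 8: rhs = 12, matching y values: 9, 14 (2 points).
  x = 9: rhs = 13, matching y values: 6, 17 (2 points).
  x = 10: rhs = 22, matching y values: none (0 points).
  x = 11: rhs = 22, matching y values: none (0 points).
  x = 12: rhs = 19, matching y values: none (0 points).
  x = 13: rhs = 19, matching y values: none (0 points).
  x = 14: rhs = 5, matching y values: none (0 points).
  x = 15: rhs = 6, matching y values: 11, 12 (2 points).
  x = 16: rhs = 5, matching y values: none (0 points).
  x = 17: rhs = 8, matching y values: 10, 13 (2 points).
  x = 18: rhs = 21, matching y values: none (0 points).
  x = 19: rhs = 4, matching y values: 2, 21 (2 points).
  x = 20: rhs = 9, matching y values: 3, 20 (2 points).
  x = 21: rhs = 19, matching y values: none (0 points).
  x = 22: rhs = 17, matching y values: none (0 points).
Total affine count: 20.
Full point count |E(F_23)| = 20 + 1 = 21.
Hasse bound: |21 − (23+1)| = |-3| = 3 ≤ 2√23 ≈ 9.5917 ✓.


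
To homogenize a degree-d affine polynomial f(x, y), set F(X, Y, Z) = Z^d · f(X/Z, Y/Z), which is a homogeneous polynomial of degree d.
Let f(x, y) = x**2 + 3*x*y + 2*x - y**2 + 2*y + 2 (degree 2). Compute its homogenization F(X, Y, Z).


F(X, Y, Z) = X**2 + 3*X*Y + 2*X*Z - Y**2 + 2*Y*Z + 2*Z**2

deg(f) = 2.
Substitute x = X/Z, y = Y/Z into f, then multiply by Z^2.
  monomial 1·x^2·y^0 ↦ 1·X^2·Y^0·Z^0.
  monomial 3·x^1·y^1 ↦ 3·X^1·Y^1·Z^0.
  monomial 2·x^1·y^0 ↦ 2·X^1·Y^0·Z^1.
  monomial -1·x^0·y^2 ↦ -1·X^0·Y^2·Z^0.
  monomial 2·x^0·y^1 ↦ 2·X^0·Y^1·Z^1.
  monomial 2·x^0·y^0 ↦ 2·X^0·Y^0·Z^2.
Collecting: F(X, Y, Z) = X**2 + 3*X*Y + 2*X*Z - Y**2 + 2*Y*Z + 2*Z**2.


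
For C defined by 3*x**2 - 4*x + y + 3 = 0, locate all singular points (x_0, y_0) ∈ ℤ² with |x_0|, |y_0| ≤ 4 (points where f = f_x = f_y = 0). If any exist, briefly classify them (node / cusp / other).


No singular points in the scanned grid; C is smooth there.

Compute partial derivatives:
  f_x = 6*x - 4.
  f_y = 1.
f_y = 1 is a nonzero constant, so f_y never vanishes: no point (x, y) can satisfy f = f_x = f_y = 0. In particular no (x, y) ∈ {−4, ..., 4}² is singular; the curve is smooth.


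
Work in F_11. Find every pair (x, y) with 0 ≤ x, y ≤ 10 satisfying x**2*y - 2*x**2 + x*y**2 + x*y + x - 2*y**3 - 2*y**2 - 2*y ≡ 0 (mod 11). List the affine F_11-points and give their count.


Affine F_11-points: {(0, 0), (1, 8), (1, 9), (1, 10), (3, 10), (4, 2), (6, 0), (7, 4), (7, 7), (7, 8), (8, 7), (8, 9), (10, 4)}; count = 13.

For each of the 121 pairs (x, y) ∈ F_11², evaluate f(x, y) mod 11. Record the zeros.
  x = 0: [0↦0, 1↦5, 2↦5, 3↦10, 4↦8, 5↦9, 6↦1, 7↦5, 8↦9, 9↦1, 10↦2]  zeros at y ∈ {0}
  x = 1: [0↦10, 1↦7, 2↦1, 3↦2, 4↦9, 5↦10, 6↦4, 7↦1, 8↦0, 9↦0, 10↦0]  zeros at y ∈ {8, 9, 10}
  x = 2: [0↦5, 1↦7, 2↦8, 3↦7, 4↦3, 5↦6, 6↦4, 7↦7, 8↦3, 9↦2, 10↦3]  zeros at y ∈ ∅
  x = 3: [0↦7, 1↦5, 2↦4, 3↦3, 4↦1, 5↦8, 6↦1, 7↦1, 8↦7, 9↦7, 10↦0]  zeros at y ∈ {10}
  x = 4: [0↦5, 1↦1, 2↦0, 3↦1, 4↦3, 5↦5, 6↦6, 7↦5, 8↦1, 9↦4, 10↦2]  zeros at y ∈ {2}
  x = 5: [0↦10, 1↦6, 2↦7, 3↦1, 4↦9, 5↦8, 6↦8, 7↦8, 8↦7, 9↦4, 10↦9]  zeros at y ∈ ∅
  x = 6: [0↦0, 1↦9, 2↦3, 3↦3, 4↦8, 5↦6, 6↦7, 7↦10, 8↦3, 9↦7, 10↦10]  zeros at y ∈ {0}
  x = 7: [0↦8, 1↦10, 2↦10, 3↦7, 4↦0, 5↦10, 6↦3, 7↦0, 8↦0, 9↦2, 10↦5]  zeros at y ∈ {4, 7, 8}
  x = 8: [0↦1, 1↦9, 2↦6, 3↦2, 4↦7, 5↦9, 6↦7, 7↦0, 8↦9, 9↦0, 10↦5]  zeros at y ∈ {7, 9}
  x = 9: [0↦1, 1↦6, 2↦2, 3↦10, 4↦7, 5↦3, 6↦8, 7↦10, 8↦8, 9↦1, 10↦10]  zeros at y ∈ ∅
  x = 10: [0↦8, 1↦1, 2↦9, 3↦9, 4↦0, 5↦3, 6↦6, 7↦8, 8↦8, 9↦5, 10↦9]  zeros at y ∈ {4}
Collecting zeros: affine points = {(0, 0), (1, 8), (1, 9), (1, 10), (3, 10), (4, 2), (6, 0), (7, 4), (7, 7), (7, 8), (8, 7), (8, 9), (10, 4)}.
Total count |C(F_11)_aff| = 13.


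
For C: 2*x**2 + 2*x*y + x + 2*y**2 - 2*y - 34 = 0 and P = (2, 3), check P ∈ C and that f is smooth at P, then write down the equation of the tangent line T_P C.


Tangent line at P: 15*x + 14*y - 72 = 0.

Step 1: f(2, 3) = 0, so P lies on C.
Step 2: partial derivatives
  f_x(x, y) = 4*x + 2*y + 1, f_y(x, y) = 2*x + 4*y - 2.
  f_x(P) = 15, f_y(P) = 14 (gradient nonzero, so P is smooth).
Step 3: tangent line at P: 15·(x − 2) + 14·(y − 3) = 0.
Expanding: 15*x + 14*y - 72 = 0.


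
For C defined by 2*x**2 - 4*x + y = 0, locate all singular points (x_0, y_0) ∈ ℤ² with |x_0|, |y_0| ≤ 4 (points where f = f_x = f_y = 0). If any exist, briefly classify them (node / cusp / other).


No singular points in the scanned grid; C is smooth there.

Compute partial derivatives:
  f_x = 4*x - 4.
  f_y = 1.
f_y = 1 is a nonzero constant, so f_y never vanishes: no point (x, y) can satisfy f = f_x = f_y = 0. In particular no (x, y) ∈ {−4, ..., 4}² is singular; the curve is smooth.


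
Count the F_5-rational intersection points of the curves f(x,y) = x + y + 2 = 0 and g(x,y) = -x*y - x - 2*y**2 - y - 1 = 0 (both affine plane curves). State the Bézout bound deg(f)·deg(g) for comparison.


Common zeros: ∅; count = 0; Bézout bound = 2.

deg(f) = 1, deg(g) = 2, so Bézout bound = 2.
Scan x ∈ F_5. For each x, list the y ∈ F_5 with f(x, y) ≡ 0 and those with g(x, y) ≡ 0 (mod 5); the common zeros in that column are the intersection.
  x = 0: f ≡ 0 at y ∈ {3}; g ≡ 0 at y ∈ ∅; common: ∅.
  x = 1: f ≡ 0 at y ∈ {2}; g ≡ 0 at y ∈ ∅; common: ∅.
  x = 2: f ≡ 0 at y ∈ {1}; g ≡ 0 at y ∈ {3}; common: ∅.
  x = 3: f ≡ 0 at y ∈ {0}; g ≡ 0 at y ∈ {1, 2}; common: ∅.
  x = 4: f ≡ 0 at y ∈ {4}; g ≡ 0 at y ∈ {0}; common: ∅.
Collecting: common zeros = ∅, so the count is 0.
Comparison with the Bézout bound: 0 ≤ 2 = deg(f)·deg(g), as expected for curves with no common component (the affine F_5-count falls short of the bound because intersections may lie at infinity, over extension fields, or carry multiplicity).


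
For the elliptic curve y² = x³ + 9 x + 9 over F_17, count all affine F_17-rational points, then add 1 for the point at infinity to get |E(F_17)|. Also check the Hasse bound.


Affine points = {(0, 3), (0, 14), (1, 6), (1, 11), (2, 1), (2, 16), (5, 3), (5, 14), (8, 7), (8, 10), (12, 3), (12, 14), (15, 0), (16, 4), (16, 13)}; affine count = 15; |E(F_17)| = 16.

Discriminant check: Δ ∝ 4a³ + 27b² = 4·9³ + 27·9² = 4·729 + 27·81 ≡ 3 (mod 17). Nonzero ⇒ E is nonsingular.
For each x ∈ F_17, compute rhs = x³ + 9·x + 9 mod 17, then count y ∈ F_17 with y² ≡ rhs.
  x = 0: rhs = 9, matching y values: 3, 14 (2 points).
  x = 1: rhs = 2, matching y values: 6, 11 (2 points).
  x = 2: rhs = 1, matching y values: 1, 16 (2 points).
  x = 3: rhs = 12, matching y values: none (0 points).
  x = 4: rhs = 7, matching y values: none (0 points).
  x = 5: rhs = 9, matching y values: 3, 14 (2 points).
  x = 6: rhs = 7, matching y values: none (0 points).
  x = 7: rhs = 7, matching y values: none (0 points).
  x = 8: rhs = 15, matching y values: 7, 10 (2 points).
  x = 9: rhs = 3, matching y values: none (0 points).
  x = 10: rhs = 11, matching y values: none (0 points).
  x = 11: rhs = 11, matching y values: none (0 points).
  x = 12: rhs = 9, matching y values: 3, 14 (2 points).
  x = 13: rhs = 11, matching y values: none (0 points).
  x = 14: rhs = 6, matching y values: none (0 points).
  x = 15: rhs = 0, matching y values: 0 (1 points).
  x = 16: rhs = 16, matching y values: 4, 13 (2 points).
Total affine count: 15.
Full point count |E(F_17)| = 15 + 1 = 16.
Hasse bound: |16 − (17+1)| = |-2| = 2 ≤ 2√17 ≈ 8.2462 ✓.


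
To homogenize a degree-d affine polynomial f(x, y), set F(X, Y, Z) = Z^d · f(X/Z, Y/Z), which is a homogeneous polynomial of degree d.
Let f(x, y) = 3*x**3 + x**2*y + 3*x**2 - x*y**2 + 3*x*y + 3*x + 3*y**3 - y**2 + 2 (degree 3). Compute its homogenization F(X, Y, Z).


F(X, Y, Z) = 3*X**3 + X**2*Y + 3*X**2*Z - X*Y**2 + 3*X*Y*Z + 3*X*Z**2 + 3*Y**3 - Y**2*Z + 2*Z**3

deg(f) = 3.
Substitute x = X/Z, y = Y/Z into f, then multiply by Z^3.
  monomial 3·x^3·y^0 ↦ 3·X^3·Y^0·Z^0.
  monomial 1·x^2·y^1 ↦ 1·X^2·Y^1·Z^0.
  monomial 3·x^2·y^0 ↦ 3·X^2·Y^0·Z^1.
  monomial -1·x^1·y^2 ↦ -1·X^1·Y^2·Z^0.
  monomial 3·x^1·y^1 ↦ 3·X^1·Y^1·Z^1.
  monomial 3·x^1·y^0 ↦ 3·X^1·Y^0·Z^2.
  monomial 3·x^0·y^3 ↦ 3·X^0·Y^3·Z^0.
  monomial -1·x^0·y^2 ↦ -1·X^0·Y^2·Z^1.
  monomial 2·x^0·y^0 ↦ 2·X^0·Y^0·Z^3.
Collecting: F(X, Y, Z) = 3*X**3 + X**2*Y + 3*X**2*Z - X*Y**2 + 3*X*Y*Z + 3*X*Z**2 + 3*Y**3 - Y**2*Z + 2*Z**3.


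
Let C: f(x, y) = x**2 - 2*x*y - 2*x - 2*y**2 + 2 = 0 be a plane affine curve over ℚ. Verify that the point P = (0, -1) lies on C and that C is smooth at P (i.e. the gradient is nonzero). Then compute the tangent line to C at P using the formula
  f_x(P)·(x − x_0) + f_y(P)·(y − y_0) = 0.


Tangent line at P: 4*y + 4 = 0.

Step 1: f(0, -1) = 0, so P lies on C.
Step 2: partial derivatives
  f_x(x, y) = 2*x - 2*y - 2, f_y(x, y) = -2*x - 4*y.
  f_x(P) = 0, f_y(P) = 4 (gradient nonzero, so P is smooth).
Step 3: tangent line at P: 0·(x − 0) + 4·(y − -1) = 0.
Expanding: 4*y + 4 = 0.


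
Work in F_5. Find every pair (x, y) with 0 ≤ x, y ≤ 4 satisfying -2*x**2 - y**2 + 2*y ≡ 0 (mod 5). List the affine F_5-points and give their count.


Affine F_5-points: {(0, 0), (0, 2), (1, 3), (1, 4), (4, 3), (4, 4)}; count = 6.

For each of the 25 pairs (x, y) ∈ F_5², evaluate f(x, y) mod 5. Record the zeros.
  x = 0: [0↦0, 1↦1, 2↦0, 3↦2, 4↦2]  zeros at y ∈ {0, 2}
  x = 1: [0↦3, 1↦4, 2↦3, 3↦0, 4↦0]  zeros at y ∈ {3, 4}
  x = 2: [0↦2, 1↦3, 2↦2, 3↦4, 4↦4]  zeros at y ∈ ∅
  x = 3: [0↦2, 1↦3, 2↦2, 3↦4, 4↦4]  zeros at y ∈ ∅
  x = 4: [0↦3, 1↦4, 2↦3, 3↦0, 4↦0]  zeros at y ∈ {3, 4}
Collecting zeros: affine points = {(0, 0), (0, 2), (1, 3), (1, 4), (4, 3), (4, 4)}.
Total count |C(F_5)_aff| = 6.


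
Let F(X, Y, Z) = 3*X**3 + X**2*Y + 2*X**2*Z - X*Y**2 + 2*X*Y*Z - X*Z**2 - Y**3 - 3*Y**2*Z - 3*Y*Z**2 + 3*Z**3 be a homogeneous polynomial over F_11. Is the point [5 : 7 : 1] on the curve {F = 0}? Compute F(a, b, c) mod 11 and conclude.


F(5,7,1) ≡ 0 (mod 11); P is on the curve.

Evaluate F(5, 7, 1) term-by-term (mod 11).
  3*X**3 ↦ 3·125·1·1 = 375
  X**2*Y ↦ 1·25·7·1 = 175
  2*X**2*Z ↦ 2·25·1·1 = 50
  -X*Y**2 ↦ -1·5·49·1 = -245
  2*X*Y*Z ↦ 2·5·7·1 = 70
  -X*Z**2 ↦ -1·5·1·1 = -5
  -Y**3 ↦ -1·1·343·1 = -343
  -3*Y**2*Z ↦ -3·1·49·1 = -147
  -3*Y*Z**2 ↦ -3·1·7·1 = -21
  3*Z**3 ↦ 3·1·1·1 = 3
Sum: F(5, 7, 1) = (375) + (175) + (50) + (-245) + (70) + (-5) + (-343) + (-147) + (-21) + (3) = -88.
Reducing mod 11: -88 ≡ 0 (mod 11).
Since F(a, b, c) ≡ 0 (mod 11), P lies on the curve.


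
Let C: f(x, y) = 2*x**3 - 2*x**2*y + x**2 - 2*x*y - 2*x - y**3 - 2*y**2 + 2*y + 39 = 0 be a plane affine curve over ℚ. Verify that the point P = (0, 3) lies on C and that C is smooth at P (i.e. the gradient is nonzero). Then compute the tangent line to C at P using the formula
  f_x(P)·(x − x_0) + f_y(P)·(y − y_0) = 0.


Tangent line at P: -8*x - 37*y + 111 = 0.

Step 1: f(0, 3) = 0, so P lies on C.
Step 2: partial derivatives
  f_x(x, y) = 6*x**2 - 4*x*y + 2*x - 2*y - 2, f_y(x, y) = -2*x**2 - 2*x - 3*y**2 - 4*y + 2.
  f_x(P) = -8, f_y(P) = -37 (gradient nonzero, so P is smooth).
Step 3: tangent line at P: -8·(x − 0) + -37·(y − 3) = 0.
Expanding: -8*x - 37*y + 111 = 0.


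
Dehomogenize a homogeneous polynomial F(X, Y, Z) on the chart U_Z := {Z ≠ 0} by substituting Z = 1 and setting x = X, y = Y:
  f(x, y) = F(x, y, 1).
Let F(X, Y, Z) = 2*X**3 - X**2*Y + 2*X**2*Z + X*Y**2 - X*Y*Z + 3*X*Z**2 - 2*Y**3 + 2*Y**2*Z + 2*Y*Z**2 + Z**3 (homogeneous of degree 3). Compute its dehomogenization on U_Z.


f(x, y) = 2*x**3 - x**2*y + 2*x**2 + x*y**2 - x*y + 3*x - 2*y**3 + 2*y**2 + 2*y + 1

On U_Z we set Z = 1. Each monomial c·X^i·Y^j·Z^k in F becomes c·x^i·y^j·1^k = c·x^i·y^j.
Substituting Z = 1: F(X, Y, 1) = 2*x**3 - x**2*y + 2*x**2 + x*y**2 - x*y + 3*x - 2*y**3 + 2*y**2 + 2*y + 1.
Note: deg(f) ≤ deg(F) = 3; strict inequality happens when F is divisible by Z (lost terms).


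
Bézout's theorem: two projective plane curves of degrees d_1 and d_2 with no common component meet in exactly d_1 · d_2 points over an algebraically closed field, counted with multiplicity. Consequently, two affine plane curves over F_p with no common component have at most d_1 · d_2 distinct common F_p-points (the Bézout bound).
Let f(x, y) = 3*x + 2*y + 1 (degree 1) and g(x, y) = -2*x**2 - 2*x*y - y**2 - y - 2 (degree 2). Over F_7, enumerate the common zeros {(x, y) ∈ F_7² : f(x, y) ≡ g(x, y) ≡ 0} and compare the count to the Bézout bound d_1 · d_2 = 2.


Common zeros: {(0, 3), (5, 6)}; count = 2; Bézout bound = 2.

deg(f) = 1, deg(g) = 2, so Bézout bound = 2.
Scan x ∈ F_7. For each x, list the y ∈ F_7 with f(x, y) ≡ 0 and those with g(x, y) ≡ 0 (mod 7); the common zeros in that column are the intersection.
  x = 0: f ≡ 0 at y ∈ {3}; g ≡ 0 at y ∈ {3}; common: {3}.
  x = 1: f ≡ 0 at y ∈ {5}; g ≡ 0 at y ∈ {2}; common: ∅.
  x = 2: f ≡ 0 at y ∈ {0}; g ≡ 0 at y ∈ ∅; common: ∅.
  x = 3: f ≡ 0 at y ∈ {2}; g ≡ 0 at y ∈ {1, 6}; common: ∅.
  x = 4: f ≡ 0 at y ∈ {4}; g ≡ 0 at y ∈ {2, 3}; common: ∅.
  x = 5: f ≡ 0 at y ∈ {6}; g ≡ 0 at y ∈ {4, 6}; common: {6}.
  x = 6: f ≡ 0 at y ∈ {1}; g ≡ 0 at y ∈ ∅; common: ∅.
Collecting: common zeros = {(0, 3), (5, 6)}, so the count is 2.
Comparison with the Bézout bound: 2 ≤ 2 = deg(f)·deg(g), as expected for curves with no common component (the bound is attained).


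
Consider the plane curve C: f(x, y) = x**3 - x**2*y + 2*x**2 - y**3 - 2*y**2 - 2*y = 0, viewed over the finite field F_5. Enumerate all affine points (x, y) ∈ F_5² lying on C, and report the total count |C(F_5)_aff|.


Affine F_5-points: {(0, 0), (0, 1), (0, 2), (1, 4), (3, 0), (3, 4), (4, 1)}; count = 7.

For each of the 25 pairs (x, y) ∈ F_5², evaluate f(x, y) mod 5. Record the zeros.
  x = 0: [0↦0, 1↦0, 2↦0, 3↦4, 4↦1]  zeros at y ∈ {0, 1, 2}
  x = 1: [0↦3, 1↦2, 2↦1, 3↦4, 4↦0]  zeros at y ∈ {4}
  x = 2: [0↦1, 1↦2, 2↦3, 3↦3, 4↦1]  zeros at y ∈ ∅
  x = 3: [0↦0, 1↦1, 2↦2, 3↦2, 4↦0]  zeros at y ∈ {0, 4}
  x = 4: [0↦1, 1↦0, 2↦4, 3↦2, 4↦3]  zeros at y ∈ {1}
Collecting zeros: affine points = {(0, 0), (0, 1), (0, 2), (1, 4), (3, 0), (3, 4), (4, 1)}.
Total count |C(F_5)_aff| = 7.


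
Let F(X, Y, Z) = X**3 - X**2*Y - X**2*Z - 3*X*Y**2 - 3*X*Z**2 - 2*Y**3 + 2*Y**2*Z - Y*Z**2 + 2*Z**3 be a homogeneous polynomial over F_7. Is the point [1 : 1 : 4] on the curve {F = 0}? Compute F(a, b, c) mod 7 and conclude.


F(1,1,4) ≡ 0 (mod 7); P is on the curve.

Evaluate F(1, 1, 4) term-by-term (mod 7).
  X**3 ↦ 1·1·1·1 = 1
  -X**2*Y ↦ -1·1·1·1 = -1
  -X**2*Z ↦ -1·1·1·4 = -4
  -3*X*Y**2 ↦ -3·1·1·1 = -3
  -3*X*Z**2 ↦ -3·1·1·16 = -48
  -2*Y**3 ↦ -2·1·1·1 = -2
  2*Y**2*Z ↦ 2·1·1·4 = 8
  -Y*Z**2 ↦ -1·1·1·16 = -16
  2*Z**3 ↦ 2·1·1·64 = 128
Sum: F(1, 1, 4) = (1) + (-1) + (-4) + (-3) + (-48) + (-2) + (8) + (-16) + (128) = 63.
Reducing mod 7: 63 ≡ 0 (mod 7).
Since F(a, b, c) ≡ 0 (mod 7), P lies on the curve.


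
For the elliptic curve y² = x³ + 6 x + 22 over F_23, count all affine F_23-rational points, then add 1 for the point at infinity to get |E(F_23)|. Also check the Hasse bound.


Affine points = {(1, 11), (1, 12), (4, 8), (4, 15), (5, 4), (5, 19), (7, 4), (7, 19), (9, 0), (10, 1), (10, 22), (11, 4), (11, 19), (17, 0), (19, 7), (19, 16), (20, 0), (21, 5), (21, 18)}; affine count = 19; |E(F_23)| = 20.

Discriminant check: Δ ∝ 4a³ + 27b² = 4·6³ + 27·22² = 4·216 + 27·484 ≡ 17 (mod 23). Nonzero ⇒ E is nonsingular.
For each x ∈ F_23, compute rhs = x³ + 6·x + 22 mod 23, then count y ∈ F_23 with y² ≡ rhs.
  x = 0: rhs = 22, matching y values: none (0 points).
  x = 1: rhs = 6, matching y values: 11, 12 (2 points).
  x = 2: rhs = 19, matching y values: none (0 points).
  x = 3: rhs = 21, matching y values: none (0 points).
  x = 4: rhs = 18, matching y values: 8, 15 (2 points).
  x = 5: rhs = 16, matching y values: 4, 19 (2 points).
  x = 6: rhs = 21, matching y values: none (0 points).
  x = 7: rhs = 16, matching y values: 4, 19 (2 points).
  x = 8: rhs = 7, matching y values: none (0 points).
  x = 9: rhs = 0, matching y values: 0 (1 points).
  x = 10: rhs = 1, matching y values: 1, 22 (2 points).
  x = 11: rhs = 16, matching y values: 4, 19 (2 points).
  x = 12: rhs = 5, matching y values: none (0 points).
  x = 13: rhs = 20, matching y values: none (0 points).
  x = 14: rhs = 21, matching y values: none (0 points).
  x = 15: rhs = 14, matching y values: none (0 points).
  x = 16: rhs = 5, matching y values: none (0 points).
  x = 17: rhs = 0, matching y values: 0 (1 points).
  x = 18: rhs = 5, matching y values: none (0 points).
  x = 19: rhs = 3, matching y values: 7, 16 (2 points).
  x = 20: rhs = 0, matching y values: 0 (1 points).
  x = 21: rhs = 2, matching y values: 5, 18 (2 points).
  x = 22: rhs = 15, matching y values: none (0 points).
Total affine count: 19.
Full point count |E(F_23)| = 19 + 1 = 20.
Hasse bound: |20 − (23+1)| = |-4| = 4 ≤ 2√23 ≈ 9.5917 ✓.


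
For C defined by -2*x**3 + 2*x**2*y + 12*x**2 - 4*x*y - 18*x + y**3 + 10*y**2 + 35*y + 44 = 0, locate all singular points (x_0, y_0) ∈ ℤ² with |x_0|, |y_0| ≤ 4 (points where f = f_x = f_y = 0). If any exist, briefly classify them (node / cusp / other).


Singular points: {(1, -3)}; classification: cusp.

Compute partial derivatives:
  f_x = -6*x**2 + 4*x*y + 24*x - 4*y - 18.
  f_y = 2*x**2 - 4*x + 3*y**2 + 20*y + 35.
Scan x_0 ∈ {−4, ..., 4}. For each x_0, f_y(x_0, y) is a polynomial in y; find its integer roots y ∈ {−4, ..., 4}, then test f_x and f at those candidates.
  x = -4: f_y(-4, y) = 3*y**2 + 20*y + 83; no integer root y with |y| ≤ 4.
  x = -3: f_y(-3, y) = 3*y**2 + 20*y + 65; no integer root y with |y| ≤ 4.
  x = -2: f_y(-2, y) = 3*y**2 + 20*y + 51; no integer root y with |y| ≤ 4.
  x = -1: f_y(-1, y) = 3*y**2 + 20*y + 41; no integer root y with |y| ≤ 4.
  x = 0: f_y(0, y) = 3*y**2 + 20*y + 35; no integer root y with |y| ≤ 4.
  x = 1: f_y(1, y) = 3*y**2 + 20*y + 33; vanishes at y ∈ {-3}. (1, -3): f_x = 0, f = 0 — SINGULAR.
  x = 2: f_y(2, y) = 3*y**2 + 20*y + 35; no integer root y with |y| ≤ 4.
  x = 3: f_y(3, y) = 3*y**2 + 20*y + 41; no integer root y with |y| ≤ 4.
  x = 4: f_y(4, y) = 3*y**2 + 20*y + 51; no integer root y with |y| ≤ 4.
Only singular point on the grid: (1, -3).
Classify: substitute x = 1 + u, y = -3 + v and expand: f = -2*u**3 + 2*u**2*v + v**3 + v**2.
No constant or linear terms (consistent with a singular point). Quadratic part: v**2. Cubic part: -2*u**3 + 2*u**2*v + v**3.
The quadratic part v**2 is a perfect square, so there is a single (double) tangent line v = 0, i.e. y = -3. Restricting the cubic part to that line (v = 0) leaves -2*u**3 ≠ 0, so f is not divisible by v and the branch is v² ≈ 2*u**3 to lowest order — this is a cusp.
Classification: cusp.


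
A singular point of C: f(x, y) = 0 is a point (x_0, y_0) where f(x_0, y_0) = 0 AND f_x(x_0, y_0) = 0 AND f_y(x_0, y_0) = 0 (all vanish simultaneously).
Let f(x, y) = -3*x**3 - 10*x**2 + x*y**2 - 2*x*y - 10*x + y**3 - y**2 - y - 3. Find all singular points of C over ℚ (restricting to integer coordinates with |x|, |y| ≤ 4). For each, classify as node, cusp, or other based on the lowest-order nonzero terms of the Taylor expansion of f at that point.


Singular points: {(-1, 1)}; classification: node.

Compute partial derivatives:
  f_x = -9*x**2 - 20*x + y**2 - 2*y - 10.
  f_y = 2*x*y - 2*x + 3*y**2 - 2*y - 1.
Scan x_0 ∈ {−4, ..., 4}. For each x_0, f_y(x_0, y) is a polynomial in y; find its integer roots y ∈ {−4, ..., 4}, then test f_x and f at those candidates.
  x = -4: f_y(-4, y) = 3*y**2 - 10*y + 7; vanishes at y ∈ {1}. (-4, 1): f_x = -75 ≠ 0.
  x = -3: f_y(-3, y) = 3*y**2 - 8*y + 5; vanishes at y ∈ {1}. (-3, 1): f_x = -32 ≠ 0.
  x = -2: f_y(-2, y) = 3*y**2 - 6*y + 3; vanishes at y ∈ {1}. (-2, 1): f_x = -7 ≠ 0.
  x = -1: f_y(-1, y) = 3*y**2 - 4*y + 1; vanishes at y ∈ {1}. (-1, 1): f_x = 0, f = 0 — SINGULAR.
  x = 0: f_y(0, y) = 3*y**2 - 2*y - 1; vanishes at y ∈ {1}. (0, 1): f_x = -11 ≠ 0.
  x = 1: f_y(1, y) = 3*y**2 - 3; vanishes at y ∈ {-1, 1}. (1, -1): f_x = -36 ≠ 0; (1, 1): f_x = -40 ≠ 0.
  x = 2: f_y(2, y) = 3*y**2 + 2*y - 5; vanishes at y ∈ {1}. (2, 1): f_x = -87 ≠ 0.
  x = 3: f_y(3, y) = 3*y**2 + 4*y - 7; vanishes at y ∈ {1}. (3, 1): f_x = -152 ≠ 0.
  x = 4: f_y(4, y) = 3*y**2 + 6*y - 9; vanishes at y ∈ {-3, 1}. (4, -3): f_x = -219 ≠ 0; (4, 1): f_x = -235 ≠ 0.
Only singular point on the grid: (-1, 1).
Classify: substitute x = -1 + u, y = 1 + v and expand: f = -3*u**3 - u**2 + u*v**2 + v**3 + v**2.
No constant or linear terms (consistent with a singular point). Quadratic part: -u**2 + v**2. Cubic part: -3*u**3 + u*v**2 + v**3.
The quadratic part v**2 - u**2 = (v − u)(v + u) splits into two distinct linear factors, so there are two distinct tangent lines y − 1 = ±(x − -1) — this is a node (ordinary double point).
Classification: node.


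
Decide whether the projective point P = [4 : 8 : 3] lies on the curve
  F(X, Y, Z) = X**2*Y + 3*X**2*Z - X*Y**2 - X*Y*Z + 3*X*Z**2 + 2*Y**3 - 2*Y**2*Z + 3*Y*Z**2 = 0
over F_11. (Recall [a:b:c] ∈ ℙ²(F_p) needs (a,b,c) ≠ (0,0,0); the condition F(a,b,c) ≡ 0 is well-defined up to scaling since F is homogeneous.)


F(4,8,3) ≡ 4 (mod 11); P is NOT on the curve.

Evaluate F(4, 8, 3) term-by-term (mod 11).
  X**2*Y ↦ 1·16·8·1 = 128
  3*X**2*Z ↦ 3·16·1·3 = 144
  -X*Y**2 ↦ -1·4·64·1 = -256
  -X*Y*Z ↦ -1·4·8·3 = -96
  3*X*Z**2 ↦ 3·4·1·9 = 108
  2*Y**3 ↦ 2·1·512·1 = 1024
  -2*Y**2*Z ↦ -2·1·64·3 = -384
  3*Y*Z**2 ↦ 3·1·8·9 = 216
Sum: F(4, 8, 3) = (128) + (144) + (-256) + (-96) + (108) + (1024) + (-384) + (216) = 884.
Reducing mod 11: 884 ≡ 4 (mod 11).
Since F(a, b, c) ≡ 4 ≠ 0 (mod 11), P does NOT lie on the curve.


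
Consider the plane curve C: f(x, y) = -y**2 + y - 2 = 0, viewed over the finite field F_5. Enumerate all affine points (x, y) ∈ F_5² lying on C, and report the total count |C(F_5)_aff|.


Affine F_5-points: ∅; count = 0.

For each of the 25 pairs (x, y) ∈ F_5², evaluate f(x, y) mod 5. Record the zeros.
  x = 0: [0↦3, 1↦3, 2↦1, 3↦2, 4↦1]  zeros at y ∈ ∅
  x = 1: [0↦3, 1↦3, 2↦1, 3↦2, 4↦1]  zeros at y ∈ ∅
  x = 2: [0↦3, 1↦3, 2↦1, 3↦2, 4↦1]  zeros at y ∈ ∅
  x = 3: [0↦3, 1↦3, 2↦1, 3↦2, 4↦1]  zeros at y ∈ ∅
  x = 4: [0↦3, 1↦3, 2↦1, 3↦2, 4↦1]  zeros at y ∈ ∅
Collecting zeros: affine points = ∅.
Total count |C(F_5)_aff| = 0.


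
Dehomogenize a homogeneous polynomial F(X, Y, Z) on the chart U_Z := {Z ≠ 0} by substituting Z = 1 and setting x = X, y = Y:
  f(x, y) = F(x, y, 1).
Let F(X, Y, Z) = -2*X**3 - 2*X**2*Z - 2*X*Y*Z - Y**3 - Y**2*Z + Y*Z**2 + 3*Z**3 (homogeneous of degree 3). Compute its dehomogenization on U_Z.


f(x, y) = -2*x**3 - 2*x**2 - 2*x*y - y**3 - y**2 + y + 3

On U_Z we set Z = 1. Each monomial c·X^i·Y^j·Z^k in F becomes c·x^i·y^j·1^k = c·x^i·y^j.
Substituting Z = 1: F(X, Y, 1) = -2*x**3 - 2*x**2 - 2*x*y - y**3 - y**2 + y + 3.
Note: deg(f) ≤ deg(F) = 3; strict inequality happens when F is divisible by Z (lost terms).
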